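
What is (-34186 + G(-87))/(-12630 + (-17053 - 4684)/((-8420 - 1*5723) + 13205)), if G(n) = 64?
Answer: 32006436/11825203 ≈ 2.7066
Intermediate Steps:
(-34186 + G(-87))/(-12630 + (-17053 - 4684)/((-8420 - 1*5723) + 13205)) = (-34186 + 64)/(-12630 + (-17053 - 4684)/((-8420 - 1*5723) + 13205)) = -34122/(-12630 - 21737/((-8420 - 5723) + 13205)) = -34122/(-12630 - 21737/(-14143 + 13205)) = -34122/(-12630 - 21737/(-938)) = -34122/(-12630 - 21737*(-1/938)) = -34122/(-12630 + 21737/938) = -34122/(-11825203/938) = -34122*(-938/11825203) = 32006436/11825203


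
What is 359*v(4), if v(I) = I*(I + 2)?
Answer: 8616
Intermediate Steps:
v(I) = I*(2 + I)
359*v(4) = 359*(4*(2 + 4)) = 359*(4*6) = 359*24 = 8616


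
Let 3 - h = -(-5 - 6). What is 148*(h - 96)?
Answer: -15392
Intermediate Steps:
h = -8 (h = 3 - (-1)*(-5 - 6) = 3 - (-1)*(-11) = 3 - 1*11 = 3 - 11 = -8)
148*(h - 96) = 148*(-8 - 96) = 148*(-104) = -15392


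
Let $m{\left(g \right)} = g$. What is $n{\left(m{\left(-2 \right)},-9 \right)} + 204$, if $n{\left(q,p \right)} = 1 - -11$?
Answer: $216$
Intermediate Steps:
$n{\left(q,p \right)} = 12$ ($n{\left(q,p \right)} = 1 + 11 = 12$)
$n{\left(m{\left(-2 \right)},-9 \right)} + 204 = 12 + 204 = 216$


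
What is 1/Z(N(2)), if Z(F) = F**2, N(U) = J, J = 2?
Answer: 1/4 ≈ 0.25000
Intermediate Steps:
N(U) = 2
1/Z(N(2)) = 1/(2**2) = 1/4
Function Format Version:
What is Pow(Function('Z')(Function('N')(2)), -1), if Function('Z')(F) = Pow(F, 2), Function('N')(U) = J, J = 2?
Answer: Rational(1, 4) ≈ 0.25000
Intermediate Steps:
Function('N')(U) = 2
Pow(Function('Z')(Function('N')(2)), -1) = Pow(Pow(2, 2), -1) = Pow(4, -1) = Rational(1, 4)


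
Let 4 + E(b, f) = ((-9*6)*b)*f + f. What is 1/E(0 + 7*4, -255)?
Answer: 1/385301 ≈ 2.5954e-6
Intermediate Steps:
E(b, f) = -4 + f - 54*b*f (E(b, f) = -4 + (((-9*6)*b)*f + f) = -4 + ((-54*b)*f + f) = -4 + (-54*b*f + f) = -4 + (f - 54*b*f) = -4 + f - 54*b*f)
1/E(0 + 7*4, -255) = 1/(-4 - 255 - 54*(0 + 7*4)*(-255)) = 1/(-4 - 255 - 54*(0 + 28)*(-255)) = 1/(-4 - 255 - 54*28*(-255)) = 1/(-4 - 255 + 385560) = 1/385301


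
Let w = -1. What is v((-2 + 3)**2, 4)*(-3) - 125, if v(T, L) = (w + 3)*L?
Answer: -149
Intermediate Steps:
v(T, L) = 2*L (v(T, L) = (-1 + 3)*L = 2*L)
v((-2 + 3)**2, 4)*(-3) - 125 = (2*4)*(-3) - 125 = 8*(-3) - 125 = -24 - 125 = -149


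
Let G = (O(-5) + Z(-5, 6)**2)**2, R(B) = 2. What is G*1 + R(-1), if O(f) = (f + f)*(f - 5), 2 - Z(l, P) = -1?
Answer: 11883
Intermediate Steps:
Z(l, P) = 3 (Z(l, P) = 2 - 1*(-1) = 2 + 1 = 3)
O(f) = 2*f*(-5 + f) (O(f) = (2*f)*(-5 + f) = 2*f*(-5 + f))
G = 11881 (G = (2*(-5)*(-5 - 5) + 3**2)**2 = (2*(-5)*(-10) + 9)**2 = (100 + 9)**2 = 109**2 = 11881)
G*1 + R(-1) = 11881*1 + 2 = 11881 + 2 = 11883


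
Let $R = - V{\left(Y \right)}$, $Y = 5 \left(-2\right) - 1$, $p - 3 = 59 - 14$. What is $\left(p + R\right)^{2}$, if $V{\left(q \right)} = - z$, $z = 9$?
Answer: $3249$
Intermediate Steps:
$p = 48$ ($p = 3 + \left(59 - 14\right) = 3 + 45 = 48$)
$Y = -11$ ($Y = -10 - 1 = -11$)
$V{\left(q \right)} = -9$ ($V{\left(q \right)} = \left(-1\right) 9 = -9$)
$R = 9$ ($R = \left(-1\right) \left(-9\right) = 9$)
$\left(p + R\right)^{2} = \left(48 + 9\right)^{2} = 57^{2} = 3249$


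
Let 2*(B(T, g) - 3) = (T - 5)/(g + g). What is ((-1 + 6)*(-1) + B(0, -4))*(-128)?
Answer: 216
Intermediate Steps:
B(T, g) = 3 + (-5 + T)/(4*g) (B(T, g) = 3 + ((T - 5)/(g + g))/2 = 3 + ((-5 + T)/((2*g)))/2 = 3 + ((-5 + T)*(1/(2*g)))/2 = 3 + ((-5 + T)/(2*g))/2 = 3 + (-5 + T)/(4*g))
((-1 + 6)*(-1) + B(0, -4))*(-128) = ((-1 + 6)*(-1) + (¼)*(-5 + 0 + 12*(-4))/(-4))*(-128) = (5*(-1) + (¼)*(-¼)*(-5 + 0 - 48))*(-128) = (-5 + (¼)*(-¼)*(-53))*(-128) = (-5 + 53/16)*(-128) = -27/16*(-128) = 216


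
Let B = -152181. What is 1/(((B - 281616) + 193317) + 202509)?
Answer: -1/37971 ≈ -2.6336e-5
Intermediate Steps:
1/(((B - 281616) + 193317) + 202509) = 1/(((-152181 - 281616) + 193317) + 202509) = 1/((-433797 + 193317) + 202509) = 1/(-240480 + 202509) = 1/(-37971) = -1/37971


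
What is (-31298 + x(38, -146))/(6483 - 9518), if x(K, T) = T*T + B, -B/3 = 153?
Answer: 10441/3035 ≈ 3.4402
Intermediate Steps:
B = -459 (B = -3*153 = -459)
x(K, T) = -459 + T² (x(K, T) = T*T - 459 = T² - 459 = -459 + T²)
(-31298 + x(38, -146))/(6483 - 9518) = (-31298 + (-459 + (-146)²))/(6483 - 9518) = (-31298 + (-459 + 21316))/(-3035) = (-31298 + 20857)*(-1/3035) = -10441*(-1/3035) = 10441/3035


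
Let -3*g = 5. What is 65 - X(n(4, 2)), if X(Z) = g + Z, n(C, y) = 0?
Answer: 200/3 ≈ 66.667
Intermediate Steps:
g = -5/3 (g = -⅓*5 = -5/3 ≈ -1.6667)
X(Z) = -5/3 + Z
65 - X(n(4, 2)) = 65 - (-5/3 + 0) = 65 - 1*(-5/3) = 65 + 5/3 = 200/3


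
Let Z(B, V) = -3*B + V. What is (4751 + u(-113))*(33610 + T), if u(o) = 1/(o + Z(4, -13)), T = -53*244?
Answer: 6778630943/69 ≈ 9.8241e+7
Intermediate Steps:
T = -12932
Z(B, V) = V - 3*B
u(o) = 1/(-25 + o) (u(o) = 1/(o + (-13 - 3*4)) = 1/(o + (-13 - 12)) = 1/(o - 25) = 1/(-25 + o))
(4751 + u(-113))*(33610 + T) = (4751 + 1/(-25 - 113))*(33610 - 12932) = (4751 + 1/(-138))*20678 = (4751 - 1/138)*20678 = (655637/138)*20678 = 6778630943/69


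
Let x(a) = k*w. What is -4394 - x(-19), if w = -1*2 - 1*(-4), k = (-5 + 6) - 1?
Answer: -4394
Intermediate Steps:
k = 0 (k = 1 - 1 = 0)
w = 2 (w = -2 + 4 = 2)
x(a) = 0 (x(a) = 0*2 = 0)
-4394 - x(-19) = -4394 - 1*0 = -4394 + 0 = -4394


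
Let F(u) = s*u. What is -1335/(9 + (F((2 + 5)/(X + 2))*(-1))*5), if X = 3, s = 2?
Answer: 267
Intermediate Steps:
F(u) = 2*u
-1335/(9 + (F((2 + 5)/(X + 2))*(-1))*5) = -1335/(9 + ((2*((2 + 5)/(3 + 2)))*(-1))*5) = -1335/(9 + ((2*(7/5))*(-1))*5) = -1335/(9 + ((14/5)*(-1))*5) = -1335/(9 - 14/5*5) = -1335/(9 - 14) = -1335/(-5) = -1335*(-⅕) = 267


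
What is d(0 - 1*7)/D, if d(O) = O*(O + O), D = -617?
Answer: -98/617 ≈ -0.15883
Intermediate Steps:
d(O) = 2*O² (d(O) = O*(2*O) = 2*O²)
d(0 - 1*7)/D = (2*(0 - 1*7)²)/(-617) = (2*(0 - 7)²)*(-1/617) = (2*(-7)²)*(-1/617) = (2*49)*(-1/617) = 98*(-1/617) = -98/617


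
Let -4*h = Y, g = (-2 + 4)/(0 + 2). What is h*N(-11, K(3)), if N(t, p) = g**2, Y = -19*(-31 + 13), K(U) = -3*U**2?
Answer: -171/2 ≈ -85.500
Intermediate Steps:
Y = 342 (Y = -19*(-18) = 342)
g = 1 (g = 2/2 = 2*(1/2) = 1)
h = -171/2 (h = -1/4*342 = -171/2 ≈ -85.500)
N(t, p) = 1 (N(t, p) = 1**2 = 1)
h*N(-11, K(3)) = -171/2*1 = -171/2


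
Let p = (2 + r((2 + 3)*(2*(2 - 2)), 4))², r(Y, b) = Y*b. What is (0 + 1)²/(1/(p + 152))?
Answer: 156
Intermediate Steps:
p = 4 (p = (2 + ((2 + 3)*(2*(2 - 2)))*4)² = (2 + (5*(2*0))*4)² = (2 + (5*0)*4)² = (2 + 0*4)² = (2 + 0)² = 2² = 4)
(0 + 1)²/(1/(p + 152)) = (0 + 1)²/(1/(4 + 152)) = 1²/(1/156) = 1/(1/156) = 1*156 = 156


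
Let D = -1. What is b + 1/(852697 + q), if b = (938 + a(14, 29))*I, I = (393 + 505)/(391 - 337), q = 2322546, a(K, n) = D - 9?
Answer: 1323034851323/85731561 ≈ 15432.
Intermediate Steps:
a(K, n) = -10 (a(K, n) = -1 - 9 = -10)
I = 449/27 (I = 898/54 = 898*(1/54) = 449/27 ≈ 16.630)
b = 416672/27 (b = (938 - 10)*(449/27) = 928*(449/27) = 416672/27 ≈ 15432.)
b + 1/(852697 + q) = 416672/27 + 1/(852697 + 2322546) = 416672/27 + 1/3175243 = 1323034851323/85731561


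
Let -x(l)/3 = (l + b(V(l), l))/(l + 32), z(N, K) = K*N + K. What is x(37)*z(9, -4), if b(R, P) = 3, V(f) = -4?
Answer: 1600/23 ≈ 69.565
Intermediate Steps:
z(N, K) = K + K*N
x(l) = -3*(3 + l)/(32 + l) (x(l) = -3*(l + 3)/(l + 32) = -3*(3 + l)/(32 + l))
x(37)*z(9, -4) = (3*(-3 - 1*37)/(32 + 37))*(-4*(1 + 9)) = (3*(-3 - 37)/69)*(-4*10) = (3*(1/69)*(-40))*(-40) = -40/23*(-40) = 1600/23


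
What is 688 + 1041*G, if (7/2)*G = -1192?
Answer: -2476928/7 ≈ -3.5385e+5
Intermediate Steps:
G = -2384/7 (G = (2/7)*(-1192) = -2384/7 ≈ -340.57)
688 + 1041*G = 688 + 1041*(-2384/7) = 688 - 2481744/7 = -2476928/7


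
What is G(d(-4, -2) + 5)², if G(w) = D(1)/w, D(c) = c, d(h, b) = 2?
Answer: 1/49 ≈ 0.020408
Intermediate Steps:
G(w) = 1/w
G(d(-4, -2) + 5)² = (1/(2 + 5))² = (1/7)² = (⅐)² = 1/49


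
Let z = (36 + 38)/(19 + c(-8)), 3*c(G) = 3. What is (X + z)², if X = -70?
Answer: 439569/100 ≈ 4395.7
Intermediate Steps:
c(G) = 1 (c(G) = (⅓)*3 = 1)
z = 37/10 (z = (36 + 38)/(19 + 1) = 74/20 = 74*(1/20) = 37/10 ≈ 3.7000)
(X + z)² = (-70 + 37/10)² = (-663/10)² = 439569/100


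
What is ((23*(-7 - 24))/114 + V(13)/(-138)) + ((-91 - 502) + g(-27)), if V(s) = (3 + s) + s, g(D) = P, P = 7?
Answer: -258907/437 ≈ -592.46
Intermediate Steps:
g(D) = 7
V(s) = 3 + 2*s
((23*(-7 - 24))/114 + V(13)/(-138)) + ((-91 - 502) + g(-27)) = ((23*(-7 - 24))/114 + (3 + 2*13)/(-138)) + ((-91 - 502) + 7) = ((23*(-31))*(1/114) + (3 + 26)*(-1/138)) + (-593 + 7) = (-713*1/114 + 29*(-1/138)) - 586 = (-713/114 - 29/138) - 586 = -2825/437 - 586 = -258907/437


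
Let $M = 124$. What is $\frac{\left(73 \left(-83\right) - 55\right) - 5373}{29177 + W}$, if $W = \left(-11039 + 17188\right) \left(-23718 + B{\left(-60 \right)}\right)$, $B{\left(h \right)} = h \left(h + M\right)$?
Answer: $\frac{11487}{169424965} \approx 6.78 \cdot 10^{-5}$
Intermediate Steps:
$B{\left(h \right)} = h \left(124 + h\right)$ ($B{\left(h \right)} = h \left(h + 124\right) = h \left(124 + h\right)$)
$W = -169454142$ ($W = \left(-11039 + 17188\right) \left(-23718 - 60 \left(124 - 60\right)\right) = 6149 \left(-23718 - 3840\right) = 6149 \left(-27558\right) = -169454142$)
$\frac{\left(73 \left(-83\right) - 55\right) - 5373}{29177 + W} = \frac{\left(73 \left(-83\right) - 55\right) - 5373}{29177 - 169454142} = \frac{\left(-6059 - 55\right) - 5373}{-169424965} = \left(-6114 - 5373\right) \left(- \frac{1}{169424965}\right) = \left(-11487\right) \left(- \frac{1}{169424965}\right) = \frac{11487}{169424965}$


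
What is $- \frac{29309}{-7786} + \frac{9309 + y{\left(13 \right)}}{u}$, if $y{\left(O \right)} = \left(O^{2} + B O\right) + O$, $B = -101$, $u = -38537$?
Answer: $\frac{1065807025}{300049082} \approx 3.5521$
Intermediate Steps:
$y{\left(O \right)} = O^{2} - 100 O$ ($y{\left(O \right)} = \left(O^{2} - 101 O\right) + O = O^{2} - 100 O$)
$- \frac{29309}{-7786} + \frac{9309 + y{\left(13 \right)}}{u} = - \frac{29309}{-7786} + \frac{9309 + 13 \left(-100 + 13\right)}{-38537} = \left(-29309\right) \left(- \frac{1}{7786}\right) + \left(9309 + 13 \left(-87\right)\right) \left(- \frac{1}{38537}\right) = \frac{29309}{7786} + \left(9309 - 1131\right) \left(- \frac{1}{38537}\right) = \frac{29309}{7786} + 8178 \left(- \frac{1}{38537}\right) = \frac{29309}{7786} - \frac{8178}{38537} = \frac{1065807025}{300049082}$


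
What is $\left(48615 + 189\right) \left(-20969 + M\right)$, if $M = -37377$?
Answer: $-2847518184$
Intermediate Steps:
$\left(48615 + 189\right) \left(-20969 + M\right) = \left(48615 + 189\right) \left(-20969 - 37377\right) = 48804 \left(-58346\right) = -2847518184$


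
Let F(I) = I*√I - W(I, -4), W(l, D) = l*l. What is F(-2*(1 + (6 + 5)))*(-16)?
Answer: 9216 + 768*I*√6 ≈ 9216.0 + 1881.2*I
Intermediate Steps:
W(l, D) = l²
F(I) = I^(3/2) - I² (F(I) = I*√I - I² = I^(3/2) - I²)
F(-2*(1 + (6 + 5)))*(-16) = ((-2*(1 + (6 + 5)))^(3/2) - (-2*(1 + (6 + 5)))²)*(-16) = ((-2*(1 + 11))^(3/2) - (-2*(1 + 11))²)*(-16) = ((-2*12)^(3/2) - (-2*12)²)*(-16) = ((-24)^(3/2) - 1*(-24)²)*(-16) = (-48*I*√6 - 1*576)*(-16) = (-48*I*√6 - 576)*(-16) = (-576 - 48*I*√6)*(-16) = 9216 + 768*I*√6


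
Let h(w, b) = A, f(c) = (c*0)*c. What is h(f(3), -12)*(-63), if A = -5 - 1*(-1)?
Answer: 252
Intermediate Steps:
f(c) = 0 (f(c) = 0*c = 0)
A = -4 (A = -5 + 1 = -4)
h(w, b) = -4
h(f(3), -12)*(-63) = -4*(-63) = 252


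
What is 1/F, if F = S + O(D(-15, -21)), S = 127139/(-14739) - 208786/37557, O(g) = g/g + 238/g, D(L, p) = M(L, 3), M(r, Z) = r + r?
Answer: -922587705/19483701883 ≈ -0.047352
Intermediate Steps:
M(r, Z) = 2*r
D(L, p) = 2*L
O(g) = 1 + 238/g
S = -2617418759/184517541 (S = 127139*(-1/14739) - 208786*1/37557 = -127139/14739 - 208786/37557 = -2617418759/184517541 ≈ -14.185)
F = -19483701883/922587705 (F = -2617418759/184517541 + (238 + 2*(-15))/((2*(-15))) = -2617418759/184517541 + (238 - 30)/(-30) = -2617418759/184517541 - 1/30*208 = -2617418759/184517541 - 104/15 = -19483701883/922587705 ≈ -21.119)
1/F = 1/(-19483701883/922587705) = -922587705/19483701883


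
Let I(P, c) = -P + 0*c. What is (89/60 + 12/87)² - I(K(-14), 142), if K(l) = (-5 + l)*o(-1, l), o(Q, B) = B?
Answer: 813299641/3027600 ≈ 268.63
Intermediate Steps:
K(l) = l*(-5 + l) (K(l) = (-5 + l)*l = l*(-5 + l))
I(P, c) = -P (I(P, c) = -P + 0 = -P)
(89/60 + 12/87)² - I(K(-14), 142) = (89/60 + 12/87)² - (-1)*(-14*(-5 - 14)) = (89*(1/60) + 12*(1/87))² - (-1)*(-14*(-19)) = (89/60 + 4/29)² - (-1)*266 = (2821/1740)² - 1*(-266) = 7958041/3027600 + 266 = 813299641/3027600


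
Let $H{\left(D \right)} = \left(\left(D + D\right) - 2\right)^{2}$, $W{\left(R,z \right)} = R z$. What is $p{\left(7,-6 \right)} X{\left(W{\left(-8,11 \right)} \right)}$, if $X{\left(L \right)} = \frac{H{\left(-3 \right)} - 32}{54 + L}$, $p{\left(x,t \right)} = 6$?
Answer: $- \frac{96}{17} \approx -5.6471$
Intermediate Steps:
$H{\left(D \right)} = \left(-2 + 2 D\right)^{2}$ ($H{\left(D \right)} = \left(2 D - 2\right)^{2} = \left(-2 + 2 D\right)^{2}$)
$X{\left(L \right)} = \frac{32}{54 + L}$ ($X{\left(L \right)} = \frac{4 \left(-1 - 3\right)^{2} - 32}{54 + L} = \frac{4 \left(-4\right)^{2} - 32}{54 + L} = \frac{4 \cdot 16 - 32}{54 + L} = \frac{64 - 32}{54 + L} = \frac{32}{54 + L}$)
$p{\left(7,-6 \right)} X{\left(W{\left(-8,11 \right)} \right)} = 6 \frac{32}{54 - 88} = 6 \frac{32}{-34} = 6 \cdot 32 \left(- \frac{1}{34}\right) = 6 \left(- \frac{16}{17}\right) = - \frac{96}{17}$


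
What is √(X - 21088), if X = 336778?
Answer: √315690 ≈ 561.86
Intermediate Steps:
√(X - 21088) = √(336778 - 21088) = √315690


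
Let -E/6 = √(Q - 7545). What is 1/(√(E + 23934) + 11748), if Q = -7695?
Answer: 1/(11748 + √6*√(3989 - 2*I*√3810)) ≈ 8.4014e-5 + 1.69e-8*I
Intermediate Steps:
E = -12*I*√3810 (E = -6*√(-7695 - 7545) = -12*I*√3810 ≈ -740.7*I)
1/(√(E + 23934) + 11748) = 1/(√(-12*I*√3810 + 23934) + 11748) = 1/(√(23934 - 12*I*√3810) + 11748) = 1/(11748 + √(23934 - 12*I*√3810))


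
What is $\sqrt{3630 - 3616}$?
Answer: $\sqrt{14} \approx 3.7417$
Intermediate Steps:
$\sqrt{3630 - 3616} = \sqrt{14}$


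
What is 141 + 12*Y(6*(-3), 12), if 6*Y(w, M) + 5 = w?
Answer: 95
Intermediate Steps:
Y(w, M) = -⅚ + w/6
141 + 12*Y(6*(-3), 12) = 141 + 12*(-⅚ + (6*(-3))/6) = 141 + 12*(-⅚ + (⅙)*(-18)) = 141 + 12*(-⅚ - 3) = 141 + 12*(-23/6) = 141 - 46 = 95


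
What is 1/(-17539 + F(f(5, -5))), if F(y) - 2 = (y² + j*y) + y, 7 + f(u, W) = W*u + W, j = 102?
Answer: -1/19979 ≈ -5.0053e-5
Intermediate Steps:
f(u, W) = -7 + W + W*u (f(u, W) = -7 + (W*u + W) = -7 + (W + W*u) = -7 + W + W*u)
F(y) = 2 + y² + 103*y (F(y) = 2 + ((y² + 102*y) + y) = 2 + (y² + 103*y) = 2 + y² + 103*y)
1/(-17539 + F(f(5, -5))) = 1/(-17539 + (2 + (-7 - 5 - 5*5)² + 103*(-7 - 5 - 5*5))) = 1/(-17539 + (2 + (-7 - 5 - 25)² + 103*(-7 - 5 - 25))) = 1/(-17539 + (2 + (-37)² + 103*(-37))) = 1/(-17539 + (2 + 1369 - 3811)) = 1/(-17539 - 2440) = 1/(-19979) = -1/19979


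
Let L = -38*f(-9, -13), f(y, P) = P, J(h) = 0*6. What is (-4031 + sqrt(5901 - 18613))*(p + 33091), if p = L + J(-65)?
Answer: -135381135 + 67170*I*sqrt(3178) ≈ -1.3538e+8 + 3.7866e+6*I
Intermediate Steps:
J(h) = 0
L = 494 (L = -38*(-13) = 494)
p = 494 (p = 494 + 0 = 494)
(-4031 + sqrt(5901 - 18613))*(p + 33091) = (-4031 + sqrt(5901 - 18613))*(494 + 33091) = (-4031 + sqrt(-12712))*33585 = (-4031 + 2*I*sqrt(3178))*33585 = -135381135 + 67170*I*sqrt(3178)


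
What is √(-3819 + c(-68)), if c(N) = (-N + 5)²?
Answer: √1510 ≈ 38.859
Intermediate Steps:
c(N) = (5 - N)²
√(-3819 + c(-68)) = √(-3819 + (-5 - 68)²) = √(-3819 + (-73)²) = √(-3819 + 5329) = √1510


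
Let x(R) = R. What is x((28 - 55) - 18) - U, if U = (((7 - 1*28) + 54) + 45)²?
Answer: -6129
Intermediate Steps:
U = 6084 (U = (((7 - 28) + 54) + 45)² = ((-21 + 54) + 45)² = (33 + 45)² = 78² = 6084)
x((28 - 55) - 18) - U = ((28 - 55) - 18) - 1*6084 = (-27 - 18) - 6084 = -45 - 6084 = -6129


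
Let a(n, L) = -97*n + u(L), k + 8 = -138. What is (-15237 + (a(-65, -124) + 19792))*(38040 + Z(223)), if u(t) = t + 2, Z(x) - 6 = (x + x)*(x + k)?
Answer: 777302344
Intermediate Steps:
k = -146 (k = -8 - 138 = -146)
Z(x) = 6 + 2*x*(-146 + x) (Z(x) = 6 + (x + x)*(x - 146) = 6 + (2*x)*(-146 + x) = 6 + 2*x*(-146 + x))
u(t) = 2 + t
a(n, L) = 2 + L - 97*n (a(n, L) = -97*n + (2 + L) = 2 + L - 97*n)
(-15237 + (a(-65, -124) + 19792))*(38040 + Z(223)) = (-15237 + ((2 - 124 - 97*(-65)) + 19792))*(38040 + (6 - 292*223 + 2*223**2)) = (-15237 + ((2 - 124 + 6305) + 19792))*(38040 + (6 - 65116 + 2*49729)) = (-15237 + (6183 + 19792))*(38040 + (6 - 65116 + 99458)) = (-15237 + 25975)*(38040 + 34348) = 10738*72388 = 777302344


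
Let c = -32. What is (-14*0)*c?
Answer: 0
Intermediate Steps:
(-14*0)*c = -14*0*(-32) = 0*(-32) = 0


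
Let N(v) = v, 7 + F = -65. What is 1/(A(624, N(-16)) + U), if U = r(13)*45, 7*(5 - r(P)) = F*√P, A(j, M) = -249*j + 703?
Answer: -472997/73044911356 - 2835*√13/146089822712 ≈ -6.5454e-6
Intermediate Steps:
F = -72 (F = -7 - 65 = -72)
A(j, M) = 703 - 249*j
r(P) = 5 + 72*√P/7 (r(P) = 5 - (-72)*√P/7 = 5 + 72*√P/7)
U = 225 + 3240*√13/7 (U = (5 + 72*√13/7)*45 = 225 + 3240*√13/7 ≈ 1893.9)
1/(A(624, N(-16)) + U) = 1/((703 - 249*624) + (225 + 3240*√13/7)) = 1/((703 - 155376) + (225 + 3240*√13/7)) = 1/(-154673 + (225 + 3240*√13/7)) = 1/(-154448 + 3240*√13/7)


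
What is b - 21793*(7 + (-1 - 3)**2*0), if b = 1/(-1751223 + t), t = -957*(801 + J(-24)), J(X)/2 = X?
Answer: -377082274045/2471844 ≈ -1.5255e+5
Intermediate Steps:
J(X) = 2*X
t = -720621 (t = -957*(801 + 2*(-24)) = -957*(801 - 48) = -957*753 = -720621)
b = -1/2471844 (b = 1/(-1751223 - 720621) = 1/(-2471844) = -1/2471844 ≈ -4.0456e-7)
b - 21793*(7 + (-1 - 3)**2*0) = -1/2471844 - 21793*(7 + (-1 - 3)**2*0) = -1/2471844 - 21793*(7 + (-4)**2*0) = -1/2471844 - 21793*(7 + 16*0) = -1/2471844 - 21793*(7 + 0) = -1/2471844 - 21793*7 = -1/2471844 - 152551 = -377082274045/2471844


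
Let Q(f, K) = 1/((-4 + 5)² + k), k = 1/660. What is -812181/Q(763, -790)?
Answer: -178950547/220 ≈ -8.1341e+5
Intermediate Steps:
k = 1/660 ≈ 0.0015152
Q(f, K) = 660/661 (Q(f, K) = 1/((-4 + 5)² + 1/660) = 1/(1² + 1/660) = 1/(1 + 1/660) = 1/(661/660) = 660/661)
-812181/Q(763, -790) = -812181/660/661 = -812181*661/660 = -178950547/220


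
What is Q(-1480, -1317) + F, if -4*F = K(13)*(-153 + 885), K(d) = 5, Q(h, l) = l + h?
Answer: -3712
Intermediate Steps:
Q(h, l) = h + l
F = -915 (F = -5*(-153 + 885)/4 = -5*732/4 = -¼*3660 = -915)
Q(-1480, -1317) + F = (-1480 - 1317) - 915 = -2797 - 915 = -3712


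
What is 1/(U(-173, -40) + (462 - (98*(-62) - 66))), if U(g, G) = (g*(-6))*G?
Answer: -1/34916 ≈ -2.8640e-5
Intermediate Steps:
U(g, G) = -6*G*g (U(g, G) = (-6*g)*G = -6*G*g)
1/(U(-173, -40) + (462 - (98*(-62) - 66))) = 1/(-6*(-40)*(-173) + (462 - (98*(-62) - 66))) = 1/(-41520 + (462 - (-6076 - 66))) = 1/(-41520 + (462 - 1*(-6142))) = 1/(-41520 + (462 + 6142)) = 1/(-41520 + 6604) = 1/(-34916) = -1/34916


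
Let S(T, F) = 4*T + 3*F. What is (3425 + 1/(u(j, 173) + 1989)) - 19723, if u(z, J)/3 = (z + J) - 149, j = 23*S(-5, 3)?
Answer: -21219995/1302 ≈ -16298.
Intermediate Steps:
S(T, F) = 3*F + 4*T
j = -253 (j = 23*(3*3 + 4*(-5)) = 23*(9 - 20) = 23*(-11) = -253)
u(z, J) = -447 + 3*J + 3*z (u(z, J) = 3*((z + J) - 149) = 3*((J + z) - 149) = 3*(-149 + J + z) = -447 + 3*J + 3*z)
(3425 + 1/(u(j, 173) + 1989)) - 19723 = (3425 + 1/((-447 + 3*173 + 3*(-253)) + 1989)) - 19723 = (3425 + 1/((-447 + 519 - 759) + 1989)) - 19723 = (3425 + 1/(-687 + 1989)) - 19723 = (3425 + 1/1302) - 19723 = 4459351/1302 - 19723 = -21219995/1302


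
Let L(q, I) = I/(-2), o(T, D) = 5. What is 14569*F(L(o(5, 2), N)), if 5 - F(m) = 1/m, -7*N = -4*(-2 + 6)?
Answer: 684743/8 ≈ 85593.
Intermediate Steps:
N = 16/7 (N = -(-4)*(-2 + 6)/7 = -(-4)*4/7 = -⅐*(-16) = 16/7 ≈ 2.2857)
L(q, I) = -I/2 (L(q, I) = I*(-½) = -I/2)
F(m) = 5 - 1/m
14569*F(L(o(5, 2), N)) = 14569*(5 - 1/((-½*16/7))) = 14569*(5 - 1/(-8/7)) = 14569*(5 - 1*(-7/8)) = 14569*(5 + 7/8) = 14569*(47/8) = 684743/8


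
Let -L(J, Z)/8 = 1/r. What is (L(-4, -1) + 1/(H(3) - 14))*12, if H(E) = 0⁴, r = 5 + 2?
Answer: -102/7 ≈ -14.571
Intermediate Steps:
r = 7
H(E) = 0
L(J, Z) = -8/7
(L(-4, -1) + 1/(H(3) - 14))*12 = (-8/7 + 1/(0 - 14))*12 = (-8/7 + 1/(-14))*12 = (-8/7 - 1/14)*12 = -17/14*12 = -102/7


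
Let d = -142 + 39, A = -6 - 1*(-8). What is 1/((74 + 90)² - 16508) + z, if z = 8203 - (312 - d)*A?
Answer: 76590725/10388 ≈ 7373.0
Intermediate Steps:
A = 2 (A = -6 + 8 = 2)
d = -103
z = 7373 (z = 8203 - (312 - 1*(-103))*2 = 8203 - (312 + 103)*2 = 8203 - 415*2 = 8203 - 1*830 = 8203 - 830 = 7373)
1/((74 + 90)² - 16508) + z = 1/((74 + 90)² - 16508) + 7373 = 1/(164² - 16508) + 7373 = 1/(26896 - 16508) + 7373 = 1/10388 + 7373 = 76590725/10388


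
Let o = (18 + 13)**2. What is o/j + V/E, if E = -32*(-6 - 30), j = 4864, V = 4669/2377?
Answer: 20736095/104055552 ≈ 0.19928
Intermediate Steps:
V = 4669/2377 (V = 4669*(1/2377) = 4669/2377 ≈ 1.9642)
o = 961 (o = 31**2 = 961)
E = 1152 (E = -32*(-36) = 1152)
o/j + V/E = 961/4864 + (4669/2377)/1152 = 961*(1/4864) + (4669/2377)*(1/1152) = 961/4864 + 4669/2738304 = 20736095/104055552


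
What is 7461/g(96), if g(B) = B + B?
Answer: 2487/64 ≈ 38.859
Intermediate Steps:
g(B) = 2*B
7461/g(96) = 7461/((2*96)) = 7461/192 = 7461*(1/192) = 2487/64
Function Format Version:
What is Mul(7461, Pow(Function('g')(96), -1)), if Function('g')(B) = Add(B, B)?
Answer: Rational(2487, 64) ≈ 38.859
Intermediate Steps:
Function('g')(B) = Mul(2, B)
Mul(7461, Pow(Function('g')(96), -1)) = Mul(7461, Pow(Mul(2, 96), -1)) = Mul(7461, Pow(192, -1)) = Mul(7461, Rational(1, 192)) = Rational(2487, 64)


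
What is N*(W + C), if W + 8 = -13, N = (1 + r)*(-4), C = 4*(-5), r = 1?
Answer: 328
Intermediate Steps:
C = -20
N = -8 (N = (1 + 1)*(-4) = 2*(-4) = -8)
W = -21 (W = -8 - 13 = -21)
N*(W + C) = -8*(-21 - 20) = -8*(-41) = 328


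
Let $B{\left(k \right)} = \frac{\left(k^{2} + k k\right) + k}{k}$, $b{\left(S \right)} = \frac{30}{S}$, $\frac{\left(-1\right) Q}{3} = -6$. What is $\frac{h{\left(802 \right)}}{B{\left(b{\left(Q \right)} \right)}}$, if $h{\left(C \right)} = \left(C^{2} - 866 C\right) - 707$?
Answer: $- \frac{156105}{13} \approx -12008.0$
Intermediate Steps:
$Q = 18$ ($Q = \left(-3\right) \left(-6\right) = 18$)
$h{\left(C \right)} = -707 + C^{2} - 866 C$
$B{\left(k \right)} = \frac{k + 2 k^{2}}{k}$ ($B{\left(k \right)} = \frac{\left(k^{2} + k^{2}\right) + k}{k} = \frac{2 k^{2} + k}{k} = \frac{k + 2 k^{2}}{k}$)
$\frac{h{\left(802 \right)}}{B{\left(b{\left(Q \right)} \right)}} = \frac{-707 + 802^{2} - 694532}{1 + 2 \cdot \frac{30}{18}} = \frac{-707 + 643204 - 694532}{1 + 2 \cdot 30 \cdot \frac{1}{18}} = - \frac{52035}{1 + 2 \cdot \frac{5}{3}} = - \frac{52035}{1 + \frac{10}{3}} = - \frac{52035}{\frac{13}{3}} = \left(-52035\right) \frac{3}{13} = - \frac{156105}{13}$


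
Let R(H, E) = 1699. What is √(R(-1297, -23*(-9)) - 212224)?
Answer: 5*I*√8421 ≈ 458.83*I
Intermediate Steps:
√(R(-1297, -23*(-9)) - 212224) = √(1699 - 212224) = √(-210525) = 5*I*√8421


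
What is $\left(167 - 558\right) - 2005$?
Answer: $-2396$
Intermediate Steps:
$\left(167 - 558\right) - 2005 = -391 - 2005 = -2396$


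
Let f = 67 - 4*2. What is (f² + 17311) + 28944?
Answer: 49736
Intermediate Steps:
f = 59 (f = 67 - 8 = 59)
(f² + 17311) + 28944 = (59² + 17311) + 28944 = (3481 + 17311) + 28944 = 20792 + 28944 = 49736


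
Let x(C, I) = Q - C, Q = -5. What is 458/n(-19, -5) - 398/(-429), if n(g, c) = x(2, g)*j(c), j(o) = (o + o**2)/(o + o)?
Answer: 101027/3003 ≈ 33.642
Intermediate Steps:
j(o) = (o + o**2)/(2*o) (j(o) = (o + o**2)/((2*o)) = (o + o**2)*(1/(2*o)) = (o + o**2)/(2*o))
x(C, I) = -5 - C
n(g, c) = -7/2 - 7*c/2 (n(g, c) = (-5 - 1*2)*(1/2 + c/2) = (-5 - 2)*(1/2 + c/2) = -7*(1/2 + c/2) = -7/2 - 7*c/2)
458/n(-19, -5) - 398/(-429) = 458/(-7/2 - 7/2*(-5)) - 398/(-429) = 458/(-7/2 + 35/2) - 398*(-1/429) = 458/14 + 398/429 = 458*(1/14) + 398/429 = 229/7 + 398/429 = 101027/3003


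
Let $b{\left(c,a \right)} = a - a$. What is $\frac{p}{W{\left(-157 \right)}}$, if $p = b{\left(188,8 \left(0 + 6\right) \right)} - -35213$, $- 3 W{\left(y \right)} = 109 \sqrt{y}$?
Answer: $\frac{105639 i \sqrt{157}}{17113} \approx 77.348 i$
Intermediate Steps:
$b{\left(c,a \right)} = 0$
$W{\left(y \right)} = - \frac{109 \sqrt{y}}{3}$
$p = 35213$ ($p = 0 - -35213 = 0 + 35213 = 35213$)
$\frac{p}{W{\left(-157 \right)}} = \frac{35213}{\left(- \frac{109}{3}\right) \sqrt{-157}} = \frac{35213}{\left(- \frac{109}{3}\right) i \sqrt{157}} = 35213 \frac{3 i \sqrt{157}}{17113} = \frac{105639 i \sqrt{157}}{17113}$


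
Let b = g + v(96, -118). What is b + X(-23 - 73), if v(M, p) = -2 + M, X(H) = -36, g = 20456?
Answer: 20514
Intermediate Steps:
b = 20550 (b = 20456 + (-2 + 96) = 20456 + 94 = 20550)
b + X(-23 - 73) = 20550 - 36 = 20514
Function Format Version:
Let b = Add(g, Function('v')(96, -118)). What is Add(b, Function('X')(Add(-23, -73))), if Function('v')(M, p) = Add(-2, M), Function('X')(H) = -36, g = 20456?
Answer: 20514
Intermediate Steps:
b = 20550 (b = Add(20456, Add(-2, 96)) = Add(20456, 94) = 20550)
Add(b, Function('X')(Add(-23, -73))) = Add(20550, -36) = 20514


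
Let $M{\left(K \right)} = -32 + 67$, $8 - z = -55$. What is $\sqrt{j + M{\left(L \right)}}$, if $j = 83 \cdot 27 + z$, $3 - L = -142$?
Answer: $\sqrt{2339} \approx 48.363$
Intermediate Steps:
$z = 63$ ($z = 8 - -55 = 8 + 55 = 63$)
$L = 145$ ($L = 3 - -142 = 3 + 142 = 145$)
$j = 2304$ ($j = 83 \cdot 27 + 63 = 2241 + 63 = 2304$)
$M{\left(K \right)} = 35$
$\sqrt{j + M{\left(L \right)}} = \sqrt{2304 + 35} = \sqrt{2339}$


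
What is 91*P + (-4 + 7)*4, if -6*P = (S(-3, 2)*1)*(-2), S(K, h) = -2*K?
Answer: 194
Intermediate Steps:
P = 2 (P = --2*(-3)*1*(-2)/6 = -6*1*(-2)/6 = -(-2) = -⅙*(-12) = 2)
91*P + (-4 + 7)*4 = 91*2 + (-4 + 7)*4 = 182 + 3*4 = 182 + 12 = 194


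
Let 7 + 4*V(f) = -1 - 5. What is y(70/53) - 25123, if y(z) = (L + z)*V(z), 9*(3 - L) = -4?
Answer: -47964233/1908 ≈ -25139.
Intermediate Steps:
L = 31/9 (L = 3 - ⅑*(-4) = 3 + 4/9 = 31/9 ≈ 3.4444)
V(f) = -13/4 (V(f) = -7/4 + (-1 - 5)/4 = -7/4 + (¼)*(-6) = -7/4 - 3/2 = -13/4)
y(z) = -403/36 - 13*z/4 (y(z) = (31/9 + z)*(-13/4) = -403/36 - 13*z/4)
y(70/53) - 25123 = (-403/36 - 455/(2*53)) - 25123 = (-403/36 - 13/4*70/53) - 25123 = (-403/36 - 455/106) - 25123 = -29549/1908 - 25123 = -47964233/1908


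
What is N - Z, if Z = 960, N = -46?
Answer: -1006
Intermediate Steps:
N - Z = -46 - 1*960 = -46 - 960 = -1006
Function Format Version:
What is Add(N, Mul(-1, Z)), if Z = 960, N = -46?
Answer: -1006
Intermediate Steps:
Add(N, Mul(-1, Z)) = Add(-46, Mul(-1, 960)) = Add(-46, -960) = -1006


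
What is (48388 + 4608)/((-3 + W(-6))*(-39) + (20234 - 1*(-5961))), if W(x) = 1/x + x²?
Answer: 105992/49829 ≈ 2.1271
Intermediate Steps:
(48388 + 4608)/((-3 + W(-6))*(-39) + (20234 - 1*(-5961))) = (48388 + 4608)/((-3 + (1 + (-6)³)/(-6))*(-39) + (20234 - 1*(-5961))) = 52996/((-3 - (1 - 216)/6)*(-39) + (20234 + 5961)) = 52996/((-3 - ⅙*(-215))*(-39) + 26195) = 52996/((-3 + 215/6)*(-39) + 26195) = 52996/((197/6)*(-39) + 26195) = 52996/(-2561/2 + 26195) = 52996/(49829/2) = 52996*(2/49829) = 105992/49829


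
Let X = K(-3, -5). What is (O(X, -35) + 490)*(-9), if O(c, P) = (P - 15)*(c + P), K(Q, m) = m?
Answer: -22410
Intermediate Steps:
X = -5
O(c, P) = (-15 + P)*(P + c)
(O(X, -35) + 490)*(-9) = (((-35)² - 15*(-35) - 15*(-5) - 35*(-5)) + 490)*(-9) = ((1225 + 525 + 75 + 175) + 490)*(-9) = (2000 + 490)*(-9) = 2490*(-9) = -22410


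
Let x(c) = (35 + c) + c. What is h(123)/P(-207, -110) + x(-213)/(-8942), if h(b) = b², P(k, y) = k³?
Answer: 21782915/518387202 ≈ 0.042021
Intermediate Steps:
x(c) = 35 + 2*c
h(123)/P(-207, -110) + x(-213)/(-8942) = 123²/((-207)³) + (35 + 2*(-213))/(-8942) = 15129/(-8869743) + (35 - 426)*(-1/8942) = 15129*(-1/8869743) - 391*(-1/8942) = -1681/985527 + 23/526 = 21782915/518387202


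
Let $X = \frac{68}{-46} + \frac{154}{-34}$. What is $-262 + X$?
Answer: $- \frac{104791}{391} \approx -268.01$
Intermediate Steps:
$X = - \frac{2349}{391}$ ($X = 68 \left(- \frac{1}{46}\right) + 154 \left(- \frac{1}{34}\right) = - \frac{34}{23} - \frac{77}{17} = - \frac{2349}{391} \approx -6.0077$)
$-262 + X = -262 - \frac{2349}{391} = - \frac{104791}{391}$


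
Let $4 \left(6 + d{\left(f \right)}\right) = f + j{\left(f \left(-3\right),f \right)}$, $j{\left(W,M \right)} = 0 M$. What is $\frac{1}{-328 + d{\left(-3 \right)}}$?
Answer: $- \frac{4}{1339} \approx -0.0029873$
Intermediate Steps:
$j{\left(W,M \right)} = 0$
$d{\left(f \right)} = -6 + \frac{f}{4}$ ($d{\left(f \right)} = -6 + \frac{f + 0}{4} = -6 + \frac{f}{4}$)
$\frac{1}{-328 + d{\left(-3 \right)}} = \frac{1}{-328 + \left(-6 + \frac{1}{4} \left(-3\right)\right)} = \frac{1}{-328 - \frac{27}{4}} = \frac{1}{- \frac{1339}{4}} = - \frac{4}{1339}$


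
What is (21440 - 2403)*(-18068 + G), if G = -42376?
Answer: -1150672428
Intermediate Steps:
(21440 - 2403)*(-18068 + G) = (21440 - 2403)*(-18068 - 42376) = 19037*(-60444) = -1150672428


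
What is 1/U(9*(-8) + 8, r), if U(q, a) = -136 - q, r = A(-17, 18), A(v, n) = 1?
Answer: -1/72 ≈ -0.013889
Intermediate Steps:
r = 1
1/U(9*(-8) + 8, r) = 1/(-136 - (9*(-8) + 8)) = 1/(-136 - (-72 + 8)) = 1/(-136 - 1*(-64)) = 1/(-136 + 64) = 1/(-72) = -1/72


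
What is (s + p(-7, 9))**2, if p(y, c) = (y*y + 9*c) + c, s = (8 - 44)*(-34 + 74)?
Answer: 1692601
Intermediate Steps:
s = -1440 (s = -36*40 = -1440)
p(y, c) = y**2 + 10*c (p(y, c) = (y**2 + 9*c) + c = y**2 + 10*c)
(s + p(-7, 9))**2 = (-1440 + ((-7)**2 + 10*9))**2 = (-1440 + (49 + 90))**2 = (-1440 + 139)**2 = (-1301)**2 = 1692601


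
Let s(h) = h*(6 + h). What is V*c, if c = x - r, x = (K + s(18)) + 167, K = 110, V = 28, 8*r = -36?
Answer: 19978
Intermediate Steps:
r = -9/2 (r = (1/8)*(-36) = -9/2 ≈ -4.5000)
x = 709 (x = (110 + 18*(6 + 18)) + 167 = (110 + 18*24) + 167 = (110 + 432) + 167 = 542 + 167 = 709)
c = 1427/2 (c = 709 - 1*(-9/2) = 709 + 9/2 = 1427/2 ≈ 713.50)
V*c = 28*(1427/2) = 19978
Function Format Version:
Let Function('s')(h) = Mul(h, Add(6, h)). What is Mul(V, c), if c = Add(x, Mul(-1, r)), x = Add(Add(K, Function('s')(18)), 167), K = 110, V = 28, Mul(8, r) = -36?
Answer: 19978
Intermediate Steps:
r = Rational(-9, 2) (r = Mul(Rational(1, 8), -36) = Rational(-9, 2) ≈ -4.5000)
x = 709 (x = Add(Add(110, Mul(18, Add(6, 18))), 167) = Add(Add(110, Mul(18, 24)), 167) = Add(Add(110, 432), 167) = Add(542, 167) = 709)
c = Rational(1427, 2) (c = Add(709, Mul(-1, Rational(-9, 2))) = Add(709, Rational(9, 2)) = Rational(1427, 2) ≈ 713.50)
Mul(V, c) = Mul(28, Rational(1427, 2)) = 19978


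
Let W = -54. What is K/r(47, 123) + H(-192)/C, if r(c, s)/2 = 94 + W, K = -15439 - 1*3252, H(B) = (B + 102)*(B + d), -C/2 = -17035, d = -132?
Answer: -63446957/272560 ≈ -232.78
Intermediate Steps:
C = 34070 (C = -2*(-17035) = 34070)
H(B) = (-132 + B)*(102 + B) (H(B) = (B + 102)*(B - 132) = (102 + B)*(-132 + B) = (-132 + B)*(102 + B))
K = -18691 (K = -15439 - 3252 = -18691)
r(c, s) = 80 (r(c, s) = 2*(94 - 54) = 2*40 = 80)
K/r(47, 123) + H(-192)/C = -18691/80 + (-13464 + (-192)**2 - 30*(-192))/34070 = -18691*1/80 + (-13464 + 36864 + 5760)*(1/34070) = -18691/80 + 29160*(1/34070) = -18691/80 + 2916/3407 = -63446957/272560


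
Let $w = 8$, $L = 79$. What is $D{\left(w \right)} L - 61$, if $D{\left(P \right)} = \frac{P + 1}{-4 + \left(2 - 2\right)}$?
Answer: $- \frac{955}{4} \approx -238.75$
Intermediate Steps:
$D{\left(P \right)} = - \frac{1}{4} - \frac{P}{4}$ ($D{\left(P \right)} = \frac{1 + P}{-4 + \left(2 - 2\right)} = \frac{1 + P}{-4 + 0} = \frac{1 + P}{-4} = \left(1 + P\right) \left(- \frac{1}{4}\right) = - \frac{1}{4} - \frac{P}{4}$)
$D{\left(w \right)} L - 61 = \left(- \frac{1}{4} - 2\right) 79 - 61 = \left(- \frac{9}{4}\right) 79 - 61 = - \frac{711}{4} - 61 = - \frac{955}{4}$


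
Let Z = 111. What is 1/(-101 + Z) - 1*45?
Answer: -449/10 ≈ -44.900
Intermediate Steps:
1/(-101 + Z) - 1*45 = 1/(-101 + 111) - 1*45 = 1/10 - 45 = ⅒ - 45 = -449/10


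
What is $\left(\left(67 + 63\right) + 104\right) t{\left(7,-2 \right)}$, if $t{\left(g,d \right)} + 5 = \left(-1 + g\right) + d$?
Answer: $-234$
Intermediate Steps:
$t{\left(g,d \right)} = -6 + d + g$ ($t{\left(g,d \right)} = -5 + \left(\left(-1 + g\right) + d\right) = -5 + \left(-1 + d + g\right) = -6 + d + g$)
$\left(\left(67 + 63\right) + 104\right) t{\left(7,-2 \right)} = \left(\left(67 + 63\right) + 104\right) \left(-6 - 2 + 7\right) = \left(130 + 104\right) \left(-1\right) = 234 \left(-1\right) = -234$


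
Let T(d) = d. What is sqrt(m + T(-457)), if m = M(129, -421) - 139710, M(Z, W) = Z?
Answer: I*sqrt(140038) ≈ 374.22*I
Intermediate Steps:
m = -139581 (m = 129 - 139710 = -139581)
sqrt(m + T(-457)) = sqrt(-139581 - 457) = sqrt(-140038) = I*sqrt(140038)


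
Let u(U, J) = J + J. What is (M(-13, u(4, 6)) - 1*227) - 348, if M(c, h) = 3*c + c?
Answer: -627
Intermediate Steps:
u(U, J) = 2*J
M(c, h) = 4*c
(M(-13, u(4, 6)) - 1*227) - 348 = (4*(-13) - 1*227) - 348 = (-52 - 227) - 348 = -279 - 348 = -627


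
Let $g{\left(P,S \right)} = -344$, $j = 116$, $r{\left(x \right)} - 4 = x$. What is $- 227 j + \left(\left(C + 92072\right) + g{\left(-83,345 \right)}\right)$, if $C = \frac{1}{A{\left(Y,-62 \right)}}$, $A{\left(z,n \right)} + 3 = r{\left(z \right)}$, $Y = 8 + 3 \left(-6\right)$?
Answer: $\frac{588563}{9} \approx 65396.0$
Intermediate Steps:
$Y = -10$ ($Y = 8 - 18 = -10$)
$r{\left(x \right)} = 4 + x$
$A{\left(z,n \right)} = 1 + z$ ($A{\left(z,n \right)} = -3 + \left(4 + z\right) = 1 + z$)
$C = - \frac{1}{9}$ ($C = \frac{1}{1 - 10} = \frac{1}{-9} = - \frac{1}{9} \approx -0.11111$)
$- 227 j + \left(\left(C + 92072\right) + g{\left(-83,345 \right)}\right) = \left(-227\right) 116 + \left(\left(- \frac{1}{9} + 92072\right) - 344\right) = -26332 + \left(\frac{828647}{9} - 344\right) = -26332 + \frac{825551}{9} = \frac{588563}{9}$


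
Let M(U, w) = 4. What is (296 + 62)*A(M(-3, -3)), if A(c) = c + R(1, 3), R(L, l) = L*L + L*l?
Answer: 2864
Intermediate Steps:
R(L, l) = L² + L*l
A(c) = 4 + c (A(c) = c + 1*(1 + 3) = c + 1*4 = c + 4 = 4 + c)
(296 + 62)*A(M(-3, -3)) = (296 + 62)*(4 + 4) = 358*8 = 2864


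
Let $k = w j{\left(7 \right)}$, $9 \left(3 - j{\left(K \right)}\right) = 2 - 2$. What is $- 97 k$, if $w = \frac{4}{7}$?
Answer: $- \frac{1164}{7} \approx -166.29$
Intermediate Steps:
$j{\left(K \right)} = 3$ ($j{\left(K \right)} = 3 - \frac{2 - 2}{9} = 3 - 0 = 3 + 0 = 3$)
$w = \frac{4}{7}$ ($w = 4 \cdot \frac{1}{7} = \frac{4}{7} \approx 0.57143$)
$k = \frac{12}{7}$ ($k = \frac{4}{7} \cdot 3 = \frac{12}{7} \approx 1.7143$)
$- 97 k = \left(-97\right) \frac{12}{7} = - \frac{1164}{7}$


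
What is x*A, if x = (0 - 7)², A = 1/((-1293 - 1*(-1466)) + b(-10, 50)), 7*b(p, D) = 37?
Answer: 343/1248 ≈ 0.27484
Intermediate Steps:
b(p, D) = 37/7 (b(p, D) = (⅐)*37 = 37/7)
A = 7/1248 (A = 1/((-1293 - 1*(-1466)) + 37/7) = 1/((-1293 + 1466) + 37/7) = 1/(173 + 37/7) = 1/(1248/7) = 7/1248 ≈ 0.0056090)
x = 49 (x = (-7)² = 49)
x*A = 49*(7/1248) = 343/1248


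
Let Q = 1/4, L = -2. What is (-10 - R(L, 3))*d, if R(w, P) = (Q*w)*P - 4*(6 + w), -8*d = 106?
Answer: -795/8 ≈ -99.375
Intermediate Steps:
d = -53/4 (d = -1/8*106 = -53/4 ≈ -13.250)
Q = 1/4 ≈ 0.25000
R(w, P) = -24 - 4*w + P*w/4 (R(w, P) = (w/4)*P - 4*(6 + w) = P*w/4 + (-24 - 4*w) = -24 - 4*w + P*w/4)
(-10 - R(L, 3))*d = (-10 - (-24 - 4*(-2) + (1/4)*3*(-2)))*(-53/4) = (-10 - (-24 + 8 - 3/2))*(-53/4) = (-10 - 1*(-35/2))*(-53/4) = (-10 + 35/2)*(-53/4) = (15/2)*(-53/4) = -795/8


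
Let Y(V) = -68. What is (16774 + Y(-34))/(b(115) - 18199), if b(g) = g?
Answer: -8353/9042 ≈ -0.92380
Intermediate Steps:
(16774 + Y(-34))/(b(115) - 18199) = (16774 - 68)/(115 - 18199) = 16706/(-18084) = 16706*(-1/18084) = -8353/9042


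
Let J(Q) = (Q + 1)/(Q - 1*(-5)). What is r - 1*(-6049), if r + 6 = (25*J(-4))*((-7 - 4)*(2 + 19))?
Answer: 23368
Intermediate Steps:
J(Q) = (1 + Q)/(5 + Q) (J(Q) = (1 + Q)/(Q + 5) = (1 + Q)/(5 + Q))
r = 17319 (r = -6 + (25*((1 - 4)/(5 - 4)))*((-7 - 4)*(2 + 19)) = -6 + (25*(-3/1))*(-11*21) = -6 + (25*(1*(-3)))*(-231) = -6 + (25*(-3))*(-231) = -6 - 75*(-231) = -6 + 17325 = 17319)
r - 1*(-6049) = 17319 - 1*(-6049) = 17319 + 6049 = 23368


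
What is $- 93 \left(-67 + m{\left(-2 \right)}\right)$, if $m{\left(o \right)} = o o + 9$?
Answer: $5022$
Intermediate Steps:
$m{\left(o \right)} = 9 + o^{2}$ ($m{\left(o \right)} = o^{2} + 9 = 9 + o^{2}$)
$- 93 \left(-67 + m{\left(-2 \right)}\right) = - 93 \left(-67 + \left(9 + \left(-2\right)^{2}\right)\right) = - 93 \left(-67 + \left(9 + 4\right)\right) = - 93 \left(-67 + 13\right) = \left(-93\right) \left(-54\right) = 5022$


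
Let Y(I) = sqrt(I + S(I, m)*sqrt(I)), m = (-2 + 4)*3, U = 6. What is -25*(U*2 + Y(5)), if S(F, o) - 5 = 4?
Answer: -300 - 25*sqrt(5 + 9*sqrt(5)) ≈ -425.31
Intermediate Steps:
m = 6 (m = 2*3 = 6)
S(F, o) = 9 (S(F, o) = 5 + 4 = 9)
Y(I) = sqrt(I + 9*sqrt(I))
-25*(U*2 + Y(5)) = -25*(6*2 + sqrt(5 + 9*sqrt(5))) = -25*(12 + sqrt(5 + 9*sqrt(5))) = -300 - 25*sqrt(5 + 9*sqrt(5))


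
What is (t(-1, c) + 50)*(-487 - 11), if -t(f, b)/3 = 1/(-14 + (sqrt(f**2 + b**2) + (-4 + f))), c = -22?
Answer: -1529607/62 + 747*sqrt(485)/62 ≈ -24406.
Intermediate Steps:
t(f, b) = -3/(-18 + f + sqrt(b**2 + f**2)) (t(f, b) = -3/(-14 + (sqrt(f**2 + b**2) + (-4 + f))) = -3/(-14 + (sqrt(b**2 + f**2) + (-4 + f))) = -3/(-14 + (-4 + f + sqrt(b**2 + f**2))) = -3/(-18 + f + sqrt(b**2 + f**2)))
(t(-1, c) + 50)*(-487 - 11) = (-3/(-18 - 1 + sqrt((-22)**2 + (-1)**2)) + 50)*(-487 - 11) = (-3/(-18 - 1 + sqrt(484 + 1)) + 50)*(-498) = (-3/(-18 - 1 + sqrt(485)) + 50)*(-498) = (-3/(-19 + sqrt(485)) + 50)*(-498) = (50 - 3/(-19 + sqrt(485)))*(-498) = -24900 + 1494/(-19 + sqrt(485))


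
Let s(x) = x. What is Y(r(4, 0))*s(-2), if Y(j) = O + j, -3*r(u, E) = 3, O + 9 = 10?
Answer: 0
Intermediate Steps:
O = 1 (O = -9 + 10 = 1)
r(u, E) = -1 (r(u, E) = -⅓*3 = -1)
Y(j) = 1 + j
Y(r(4, 0))*s(-2) = (1 - 1)*(-2) = 0*(-2) = 0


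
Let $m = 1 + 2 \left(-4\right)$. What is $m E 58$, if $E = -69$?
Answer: $28014$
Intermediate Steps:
$m = -7$ ($m = 1 - 8 = -7$)
$m E 58 = \left(-7\right) \left(-69\right) 58 = 483 \cdot 58 = 28014$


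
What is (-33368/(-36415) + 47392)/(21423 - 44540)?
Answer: -1725813048/841805555 ≈ -2.0501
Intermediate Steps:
(-33368/(-36415) + 47392)/(21423 - 44540) = (-33368*(-1/36415) + 47392)/(-23117) = (33368/36415 + 47392)*(-1/23117) = (1725813048/36415)*(-1/23117) = -1725813048/841805555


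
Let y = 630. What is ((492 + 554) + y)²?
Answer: 2808976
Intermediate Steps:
((492 + 554) + y)² = ((492 + 554) + 630)² = (1046 + 630)² = 1676² = 2808976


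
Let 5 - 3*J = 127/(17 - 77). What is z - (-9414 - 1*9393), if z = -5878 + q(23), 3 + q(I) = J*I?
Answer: 2336501/180 ≈ 12981.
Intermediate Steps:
J = 427/180 (J = 5/3 - 127/(3*(17 - 77)) = 5/3 - 127/(3*(-60)) = 5/3 - 127*(-1)/(3*60) = 5/3 - ⅓*(-127/60) = 5/3 + 127/180 = 427/180 ≈ 2.3722)
q(I) = -3 + 427*I/180
z = -1048759/180 (z = -5878 + (-3 + (427/180)*23) = -5878 + (-3 + 9821/180) = -5878 + 9281/180 = -1048759/180 ≈ -5826.4)
z - (-9414 - 1*9393) = -1048759/180 - (-9414 - 1*9393) = -1048759/180 - (-9414 - 9393) = -1048759/180 - 1*(-18807) = -1048759/180 + 18807 = 2336501/180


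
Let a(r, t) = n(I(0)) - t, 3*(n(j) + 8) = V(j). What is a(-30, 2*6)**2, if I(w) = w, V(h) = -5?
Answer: 4225/9 ≈ 469.44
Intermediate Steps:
n(j) = -29/3 (n(j) = -8 + (1/3)*(-5) = -8 - 5/3 = -29/3)
a(r, t) = -29/3 - t
a(-30, 2*6)**2 = (-29/3 - 2*6)**2 = (-29/3 - 1*12)**2 = (-29/3 - 12)**2 = (-65/3)**2 = 4225/9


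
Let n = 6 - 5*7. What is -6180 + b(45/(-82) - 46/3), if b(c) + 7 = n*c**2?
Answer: -817087313/60516 ≈ -13502.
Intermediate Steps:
n = -29 (n = 6 - 35 = -29)
b(c) = -7 - 29*c**2
-6180 + b(45/(-82) - 46/3) = -6180 + (-7 - 29*(45/(-82) - 46/3)**2) = -6180 + (-7 - 29*(45*(-1/82) - 46*1/3)**2) = -6180 + (-7 - 29*(-45/82 - 46/3)**2) = -6180 + (-7 - 29*(-3907/246)**2) = -6180 + (-7 - 29*15264649/60516) = -6180 + (-7 - 442674821/60516) = -6180 - 443098433/60516 = -817087313/60516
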